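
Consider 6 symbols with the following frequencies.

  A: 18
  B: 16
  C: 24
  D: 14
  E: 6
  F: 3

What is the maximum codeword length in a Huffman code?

4

Merge the two lowest-weight nodes at each step:
F(3) + E(6) → 9
9 + D(14) → 23
B(16) + A(18) → 34
23 + C(24) → 47
34 + 47 → 81
Maximum depth reached is 4.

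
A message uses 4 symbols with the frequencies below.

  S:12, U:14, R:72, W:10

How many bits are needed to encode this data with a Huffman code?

166

Build the Huffman tree bottom-up:
W(10) + S(12) → 22
U(14) + 22 → 36
36 + R(72) → 108
The encoded length is the sum of every internal node's weight: 22 + 36 + 108 = 166 bits.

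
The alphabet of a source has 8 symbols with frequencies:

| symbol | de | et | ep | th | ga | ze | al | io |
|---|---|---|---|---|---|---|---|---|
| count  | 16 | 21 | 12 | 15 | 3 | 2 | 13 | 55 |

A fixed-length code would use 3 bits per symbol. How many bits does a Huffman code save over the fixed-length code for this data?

Fixed-length: 3 bits × 137 symbols = 411 bits.
Huffman merges:
ze(2) + ga(3) → 5
5 + ep(12) → 17
al(13) + th(15) → 28
de(16) + 17 → 33
et(21) + 28 → 49
33 + 49 → 82
io(55) + 82 → 137
Huffman total = 5 + 17 + 28 + 33 + 49 + 82 + 137 = 351 bits.
Saving = 411 − 351 = 60 bits.

60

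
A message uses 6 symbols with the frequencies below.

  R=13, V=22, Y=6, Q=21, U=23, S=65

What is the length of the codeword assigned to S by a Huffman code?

1

Repeatedly merge the two smallest:
combine Y(6), R(13) → 19
combine 19, Q(21) → 40
combine V(22), U(23) → 45
combine 40, 45 → 85
combine S(65), 85 → 150
S is a child of the root — depth 1, so its codeword is a single bit.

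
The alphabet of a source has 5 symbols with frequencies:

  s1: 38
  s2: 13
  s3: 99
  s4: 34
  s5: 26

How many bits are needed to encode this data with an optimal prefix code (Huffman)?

Merge the two smallest weights repeatedly:
merge s2(13) and s5(26): 39
merge s4(34) and s1(38): 72
merge 39 and 72: 111
merge s3(99) and 111: 210
Each symbol's bit-cost is frequency × depth; summing gives 432 bits (equivalently 39 + 72 + 111 + 210).

432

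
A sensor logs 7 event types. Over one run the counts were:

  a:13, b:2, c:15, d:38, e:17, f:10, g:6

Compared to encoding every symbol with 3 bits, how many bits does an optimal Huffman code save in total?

50

Fixed-length: 3 bits × 101 symbols = 303 bits.
Huffman merges:
combine b(2), g(6) → 8
combine 8, f(10) → 18
combine a(13), c(15) → 28
combine e(17), 18 → 35
combine 28, 35 → 63
combine d(38), 63 → 101
Huffman total = 8 + 18 + 28 + 35 + 63 + 101 = 253 bits.
Saving = 303 − 253 = 50 bits.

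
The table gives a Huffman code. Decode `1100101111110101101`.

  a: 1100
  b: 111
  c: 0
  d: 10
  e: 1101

adbbcde

Read left to right; each codeword is recognised as soon as it completes (prefix code):
  1100→a | 10→d | 111→b | 111→b | 0→c | 10→d | 1101→e
Decoded message: adbbcde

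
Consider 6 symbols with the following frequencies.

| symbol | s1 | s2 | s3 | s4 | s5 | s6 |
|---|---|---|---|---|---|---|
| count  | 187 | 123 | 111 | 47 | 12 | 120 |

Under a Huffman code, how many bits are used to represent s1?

Repeatedly merge the two smallest:
s5(12) + s4(47) → 59
59 + s3(111) → 170
s6(120) + s2(123) → 243
170 + s1(187) → 357
243 + 357 → 600
s1's leaf is at depth 2, giving a 2-bit codeword.

2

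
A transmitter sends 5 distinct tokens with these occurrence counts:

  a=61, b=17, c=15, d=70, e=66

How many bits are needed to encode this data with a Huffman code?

Merge the two smallest weights repeatedly:
combine c(15), b(17) → 32
combine 32, a(61) → 93
combine e(66), d(70) → 136
combine 93, 136 → 229
Each symbol's bit-cost is frequency × depth; summing gives 490 bits (equivalently 32 + 93 + 136 + 229).

490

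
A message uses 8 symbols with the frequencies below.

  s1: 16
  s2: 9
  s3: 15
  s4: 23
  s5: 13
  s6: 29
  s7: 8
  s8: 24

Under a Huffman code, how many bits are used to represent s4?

Huffman merges, smallest pair first:
combine s7(8), s2(9) → 17
combine s5(13), s3(15) → 28
combine s1(16), 17 → 33
combine s4(23), s8(24) → 47
combine 28, s6(29) → 57
combine 33, 47 → 80
combine 57, 80 → 137
s4 sits 3 levels below the root, so its codeword is 3 bits.

3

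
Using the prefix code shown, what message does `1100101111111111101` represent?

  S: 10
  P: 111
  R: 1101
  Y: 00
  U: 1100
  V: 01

Read left to right; each codeword is recognised as soon as it completes (prefix code):
  1100→U | 10→S | 111→P | 111→P | 111→P | 1101→R
Decoded message: USPPPR

USPPPR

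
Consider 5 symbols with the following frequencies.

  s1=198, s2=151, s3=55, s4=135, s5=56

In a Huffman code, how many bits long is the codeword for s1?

Build the tree from the bottom:
merge s3(55) and s5(56): 111
merge 111 and s4(135): 246
merge s2(151) and s1(198): 349
merge 246 and 349: 595
s1's leaf is at depth 2, giving a 2-bit codeword.

2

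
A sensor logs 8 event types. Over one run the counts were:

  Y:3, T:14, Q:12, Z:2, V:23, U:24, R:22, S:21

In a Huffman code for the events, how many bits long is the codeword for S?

3

Huffman merges, smallest pair first:
merge Z(2) and Y(3): 5
merge 5 and Q(12): 17
merge T(14) and 17: 31
merge S(21) and R(22): 43
merge V(23) and U(24): 47
merge 31 and 43: 74
merge 47 and 74: 121
S sits 3 levels below the root, so its codeword is 3 bits.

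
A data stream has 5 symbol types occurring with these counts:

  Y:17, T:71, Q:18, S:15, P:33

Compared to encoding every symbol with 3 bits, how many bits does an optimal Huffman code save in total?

Fixed-length: 3 bits × 154 symbols = 462 bits.
Huffman merges:
merge S(15) and Y(17): 32
merge Q(18) and 32: 50
merge P(33) and 50: 83
merge T(71) and 83: 154
Huffman total = 32 + 50 + 83 + 154 = 319 bits.
Saving = 462 − 319 = 143 bits.

143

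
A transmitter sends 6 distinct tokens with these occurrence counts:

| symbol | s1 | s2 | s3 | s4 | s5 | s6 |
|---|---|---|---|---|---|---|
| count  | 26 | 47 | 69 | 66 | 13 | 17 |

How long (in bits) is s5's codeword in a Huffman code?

4

Huffman merges, smallest pair first:
merge s5(13) and s6(17): 30
merge s1(26) and 30: 56
merge s2(47) and 56: 103
merge s4(66) and s3(69): 135
merge 103 and 135: 238
s5 sits 4 levels below the root, so its codeword is 4 bits.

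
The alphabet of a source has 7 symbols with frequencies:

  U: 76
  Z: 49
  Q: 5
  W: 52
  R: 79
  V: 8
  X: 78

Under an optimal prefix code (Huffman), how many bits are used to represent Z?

4

Huffman merges, smallest pair first:
Q(5) + V(8) → 13
13 + Z(49) → 62
W(52) + 62 → 114
U(76) + X(78) → 154
R(79) + 114 → 193
154 + 193 → 347
The subtree containing Z is merged 4 times, so code length = 4.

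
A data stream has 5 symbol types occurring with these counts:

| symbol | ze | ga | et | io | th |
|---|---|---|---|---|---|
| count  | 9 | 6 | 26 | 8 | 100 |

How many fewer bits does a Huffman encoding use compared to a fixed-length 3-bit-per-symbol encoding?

212

Fixed-length: 3 bits × 149 symbols = 447 bits.
Huffman merges:
merge ga(6) and io(8): 14
merge ze(9) and 14: 23
merge 23 and et(26): 49
merge 49 and th(100): 149
Huffman total = 14 + 23 + 49 + 149 = 235 bits.
Saving = 447 − 235 = 212 bits.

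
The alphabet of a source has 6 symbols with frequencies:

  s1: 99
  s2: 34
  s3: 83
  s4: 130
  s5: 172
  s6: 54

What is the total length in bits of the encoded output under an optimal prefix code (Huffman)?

Merge the two smallest weights repeatedly:
s2(34) + s6(54) → 88
s3(83) + 88 → 171
s1(99) + s4(130) → 229
171 + s5(172) → 343
229 + 343 → 572
Total encoded bits = sum of merged weights = 88 + 171 + 229 + 343 + 572 = 1403.

1403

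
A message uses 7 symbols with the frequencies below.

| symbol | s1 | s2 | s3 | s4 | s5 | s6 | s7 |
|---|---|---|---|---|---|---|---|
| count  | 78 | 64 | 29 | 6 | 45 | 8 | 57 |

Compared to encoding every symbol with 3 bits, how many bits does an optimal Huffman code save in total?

142

Fixed-length: 3 bits × 287 symbols = 861 bits.
Huffman merges:
merge s4(6) and s6(8): 14
merge 14 and s3(29): 43
merge 43 and s5(45): 88
merge s7(57) and s2(64): 121
merge s1(78) and 88: 166
merge 121 and 166: 287
Huffman total = 14 + 43 + 88 + 121 + 166 + 287 = 719 bits.
Saving = 861 − 719 = 142 bits.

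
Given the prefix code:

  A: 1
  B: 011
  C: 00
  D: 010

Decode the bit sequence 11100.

AAAC

Read left to right; each codeword is recognised as soon as it completes (prefix code):
  1→A | 1→A | 1→A | 00→C
Decoded message: AAAC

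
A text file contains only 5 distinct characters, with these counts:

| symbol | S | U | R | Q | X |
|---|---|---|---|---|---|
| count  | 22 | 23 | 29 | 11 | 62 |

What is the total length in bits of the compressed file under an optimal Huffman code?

Build the Huffman tree bottom-up:
merge Q(11) and S(22): 33
merge U(23) and R(29): 52
merge 33 and 52: 85
merge X(62) and 85: 147
Each symbol's bit-cost is frequency × depth; summing gives 317 bits (equivalently 33 + 52 + 85 + 147).

317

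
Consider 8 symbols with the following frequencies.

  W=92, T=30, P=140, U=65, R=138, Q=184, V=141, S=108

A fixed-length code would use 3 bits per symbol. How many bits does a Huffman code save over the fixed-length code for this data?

Fixed-length: 3 bits × 898 symbols = 2694 bits.
Huffman merges:
T(30) + U(65) → 95
W(92) + 95 → 187
S(108) + R(138) → 246
P(140) + V(141) → 281
Q(184) + 187 → 371
246 + 281 → 527
371 + 527 → 898
Huffman total = 95 + 187 + 246 + 281 + 371 + 527 + 898 = 2605 bits.
Saving = 2694 − 2605 = 89 bits.

89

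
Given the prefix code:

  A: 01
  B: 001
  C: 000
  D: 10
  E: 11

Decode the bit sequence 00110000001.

Read left to right; each codeword is recognised as soon as it completes (prefix code):
  001→B | 10→D | 000→C | 001→B
Decoded message: BDCB

BDCB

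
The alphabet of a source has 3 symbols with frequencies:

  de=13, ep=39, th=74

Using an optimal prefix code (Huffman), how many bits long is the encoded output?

Merge the two smallest weights repeatedly:
merge de(13) and ep(39): 52
merge 52 and th(74): 126
The encoded length is the sum of every internal node's weight: 52 + 126 = 178 bits.

178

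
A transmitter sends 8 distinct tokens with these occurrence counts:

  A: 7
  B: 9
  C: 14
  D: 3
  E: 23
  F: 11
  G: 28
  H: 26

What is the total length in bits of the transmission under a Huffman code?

Build the Huffman tree bottom-up:
D(3) + A(7) → 10
B(9) + 10 → 19
F(11) + C(14) → 25
19 + E(23) → 42
25 + H(26) → 51
G(28) + 42 → 70
51 + 70 → 121
The encoded length is the sum of every internal node's weight: 10 + 19 + 25 + 42 + 51 + 70 + 121 = 338 bits.

338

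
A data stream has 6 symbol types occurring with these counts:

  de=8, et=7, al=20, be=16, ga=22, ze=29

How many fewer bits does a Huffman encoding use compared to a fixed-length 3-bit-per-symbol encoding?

56

Fixed-length: 3 bits × 102 symbols = 306 bits.
Huffman merges:
et(7) + de(8) → 15
15 + be(16) → 31
al(20) + ga(22) → 42
ze(29) + 31 → 60
42 + 60 → 102
Huffman total = 15 + 31 + 42 + 60 + 102 = 250 bits.
Saving = 306 − 250 = 56 bits.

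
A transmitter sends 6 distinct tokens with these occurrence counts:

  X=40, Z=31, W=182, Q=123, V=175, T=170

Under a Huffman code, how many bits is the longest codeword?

Merge the two lowest-weight nodes at each step:
merge Z(31) and X(40): 71
merge 71 and Q(123): 194
merge T(170) and V(175): 345
merge W(182) and 194: 376
merge 345 and 376: 721
Maximum depth reached is 4.

4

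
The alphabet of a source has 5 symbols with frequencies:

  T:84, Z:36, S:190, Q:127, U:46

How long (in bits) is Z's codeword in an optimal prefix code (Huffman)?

Build the tree from the bottom:
Z(36) + U(46) → 82
82 + T(84) → 166
Q(127) + 166 → 293
S(190) + 293 → 483
Z sits 4 levels below the root, so its codeword is 4 bits.

4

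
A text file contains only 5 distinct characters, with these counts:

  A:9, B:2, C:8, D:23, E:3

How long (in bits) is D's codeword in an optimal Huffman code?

1

Huffman merges, smallest pair first:
combine B(2), E(3) → 5
combine 5, C(8) → 13
combine A(9), 13 → 22
combine 22, D(23) → 45
D sits one level below the root: a 1-bit codeword.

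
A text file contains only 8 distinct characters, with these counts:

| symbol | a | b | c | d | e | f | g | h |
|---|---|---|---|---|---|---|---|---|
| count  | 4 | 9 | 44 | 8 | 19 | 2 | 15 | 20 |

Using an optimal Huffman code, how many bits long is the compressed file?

318

Greedily combine the two least-frequent nodes:
merge f(2) and a(4): 6
merge 6 and d(8): 14
merge b(9) and 14: 23
merge g(15) and e(19): 34
merge h(20) and 23: 43
merge 34 and 43: 77
merge c(44) and 77: 121
Each symbol's bit-cost is frequency × depth; summing gives 318 bits (equivalently 6 + 14 + 23 + 34 + 43 + 77 + 121).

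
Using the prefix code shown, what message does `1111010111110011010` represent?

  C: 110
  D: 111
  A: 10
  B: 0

Read left to right; each codeword is recognised as soon as it completes (prefix code):
  111→D | 10→A | 10→A | 111→D | 110→C | 0→B | 110→C | 10→A
Decoded message: DAADCBCA

DAADCBCA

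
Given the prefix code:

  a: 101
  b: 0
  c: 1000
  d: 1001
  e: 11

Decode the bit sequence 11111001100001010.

Read left to right; each codeword is recognised as soon as it completes (prefix code):
  11→e | 11→e | 1001→d | 1000→c | 0→b | 101→a | 0→b
Decoded message: eedcbab

eedcbab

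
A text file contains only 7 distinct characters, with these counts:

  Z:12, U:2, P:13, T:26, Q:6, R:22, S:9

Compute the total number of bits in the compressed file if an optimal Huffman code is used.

Build the Huffman tree bottom-up:
merge U(2) and Q(6): 8
merge 8 and S(9): 17
merge Z(12) and P(13): 25
merge 17 and R(22): 39
merge 25 and T(26): 51
merge 39 and 51: 90
Total encoded bits = sum of merged weights = 8 + 17 + 25 + 39 + 51 + 90 = 230.

230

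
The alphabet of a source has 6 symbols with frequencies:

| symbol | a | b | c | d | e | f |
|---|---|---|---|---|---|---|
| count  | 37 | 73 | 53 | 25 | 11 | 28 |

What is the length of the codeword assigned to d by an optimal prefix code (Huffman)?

4

Repeatedly merge the two smallest:
combine e(11), d(25) → 36
combine f(28), 36 → 64
combine a(37), c(53) → 90
combine 64, b(73) → 137
combine 90, 137 → 227
The subtree containing d is merged 4 times, so code length = 4.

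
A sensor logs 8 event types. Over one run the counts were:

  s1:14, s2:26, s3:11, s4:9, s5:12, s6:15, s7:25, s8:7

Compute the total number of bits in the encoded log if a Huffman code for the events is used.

345

Build the Huffman tree bottom-up:
combine s8(7), s4(9) → 16
combine s3(11), s5(12) → 23
combine s1(14), s6(15) → 29
combine 16, 23 → 39
combine s7(25), s2(26) → 51
combine 29, 39 → 68
combine 51, 68 → 119
Each symbol's bit-cost is frequency × depth; summing gives 345 bits (equivalently 16 + 23 + 29 + 39 + 51 + 68 + 119).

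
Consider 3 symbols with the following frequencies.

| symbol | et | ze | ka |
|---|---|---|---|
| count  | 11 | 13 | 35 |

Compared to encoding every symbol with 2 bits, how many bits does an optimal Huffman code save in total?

35

Fixed-length: 2 bits × 59 symbols = 118 bits.
Huffman merges:
et(11) + ze(13) → 24
24 + ka(35) → 59
Huffman total = 24 + 59 = 83 bits.
Saving = 118 − 83 = 35 bits.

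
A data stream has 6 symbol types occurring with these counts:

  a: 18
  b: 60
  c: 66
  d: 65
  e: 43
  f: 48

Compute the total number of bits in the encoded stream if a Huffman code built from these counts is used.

Greedily combine the two least-frequent nodes:
a(18) + e(43) → 61
f(48) + b(60) → 108
61 + d(65) → 126
c(66) + 108 → 174
126 + 174 → 300
Total encoded bits = sum of merged weights = 61 + 108 + 126 + 174 + 300 = 769.

769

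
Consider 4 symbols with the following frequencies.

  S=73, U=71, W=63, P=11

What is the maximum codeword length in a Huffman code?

Merge the two lowest-weight nodes at each step:
merge P(11) and W(63): 74
merge U(71) and S(73): 144
merge 74 and 144: 218
The first pair merged (P, W) ends up deepest, at depth 2.

2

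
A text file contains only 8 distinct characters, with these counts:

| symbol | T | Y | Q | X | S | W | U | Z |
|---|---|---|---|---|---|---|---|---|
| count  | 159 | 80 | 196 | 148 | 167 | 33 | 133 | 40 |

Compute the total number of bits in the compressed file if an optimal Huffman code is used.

Build the Huffman tree bottom-up:
combine W(33), Z(40) → 73
combine 73, Y(80) → 153
combine U(133), X(148) → 281
combine 153, T(159) → 312
combine S(167), Q(196) → 363
combine 281, 312 → 593
combine 363, 593 → 956
Each symbol's bit-cost is frequency × depth; summing gives 2731 bits (equivalently 73 + 153 + 281 + 312 + 363 + 593 + 956).

2731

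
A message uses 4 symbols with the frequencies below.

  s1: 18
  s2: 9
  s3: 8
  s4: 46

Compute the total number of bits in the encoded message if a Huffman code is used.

Greedily combine the two least-frequent nodes:
combine s3(8), s2(9) → 17
combine 17, s1(18) → 35
combine 35, s4(46) → 81
Each symbol's bit-cost is frequency × depth; summing gives 133 bits (equivalently 17 + 35 + 81).

133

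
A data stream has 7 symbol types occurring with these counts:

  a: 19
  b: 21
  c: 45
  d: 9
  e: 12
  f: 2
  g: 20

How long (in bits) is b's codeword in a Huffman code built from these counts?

3

Build the tree from the bottom:
combine f(2), d(9) → 11
combine 11, e(12) → 23
combine a(19), g(20) → 39
combine b(21), 23 → 44
combine 39, 44 → 83
combine c(45), 83 → 128
b sits 3 levels below the root, so its codeword is 3 bits.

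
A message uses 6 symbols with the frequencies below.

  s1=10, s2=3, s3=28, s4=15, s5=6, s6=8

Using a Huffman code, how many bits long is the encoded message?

163

Greedily combine the two least-frequent nodes:
s2(3) + s5(6) → 9
s6(8) + 9 → 17
s1(10) + s4(15) → 25
17 + 25 → 42
s3(28) + 42 → 70
The encoded length is the sum of every internal node's weight: 9 + 17 + 25 + 42 + 70 = 163 bits.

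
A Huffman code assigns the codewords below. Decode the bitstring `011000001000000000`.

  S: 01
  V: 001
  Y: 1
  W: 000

SYWVWWW

Read left to right; each codeword is recognised as soon as it completes (prefix code):
  01→S | 1→Y | 000→W | 001→V | 000→W | 000→W | 000→W
Decoded message: SYWVWWW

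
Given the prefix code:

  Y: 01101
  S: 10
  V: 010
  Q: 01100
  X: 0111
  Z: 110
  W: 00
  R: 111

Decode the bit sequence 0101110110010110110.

VRQSZZ

Read left to right; each codeword is recognised as soon as it completes (prefix code):
  010→V | 111→R | 01100→Q | 10→S | 110→Z | 110→Z
Decoded message: VRQSZZ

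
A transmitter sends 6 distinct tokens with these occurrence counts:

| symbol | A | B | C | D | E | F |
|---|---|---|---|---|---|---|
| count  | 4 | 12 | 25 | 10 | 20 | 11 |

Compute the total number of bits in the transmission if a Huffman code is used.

Greedily combine the two least-frequent nodes:
combine A(4), D(10) → 14
combine F(11), B(12) → 23
combine 14, E(20) → 34
combine 23, C(25) → 48
combine 34, 48 → 82
Each symbol's bit-cost is frequency × depth; summing gives 201 bits (equivalently 14 + 23 + 34 + 48 + 82).

201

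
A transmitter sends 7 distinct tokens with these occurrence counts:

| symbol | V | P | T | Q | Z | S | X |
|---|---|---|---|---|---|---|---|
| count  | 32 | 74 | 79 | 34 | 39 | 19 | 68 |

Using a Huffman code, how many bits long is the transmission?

Build the Huffman tree bottom-up:
combine S(19), V(32) → 51
combine Q(34), Z(39) → 73
combine 51, X(68) → 119
combine 73, P(74) → 147
combine T(79), 119 → 198
combine 147, 198 → 345
The encoded length is the sum of every internal node's weight: 51 + 73 + 119 + 147 + 198 + 345 = 933 bits.

933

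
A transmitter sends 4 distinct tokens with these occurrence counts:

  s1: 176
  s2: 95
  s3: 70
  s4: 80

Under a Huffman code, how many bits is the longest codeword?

3

Merge the two lowest-weight nodes at each step:
merge s3(70) and s4(80): 150
merge s2(95) and 150: 245
merge s1(176) and 245: 421
Maximum depth reached is 3.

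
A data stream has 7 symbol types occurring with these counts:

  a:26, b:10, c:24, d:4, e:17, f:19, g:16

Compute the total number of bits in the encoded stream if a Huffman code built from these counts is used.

Greedily combine the two least-frequent nodes:
combine d(4), b(10) → 14
combine 14, g(16) → 30
combine e(17), f(19) → 36
combine c(24), a(26) → 50
combine 30, 36 → 66
combine 50, 66 → 116
Each symbol's bit-cost is frequency × depth; summing gives 312 bits (equivalently 14 + 30 + 36 + 50 + 66 + 116).

312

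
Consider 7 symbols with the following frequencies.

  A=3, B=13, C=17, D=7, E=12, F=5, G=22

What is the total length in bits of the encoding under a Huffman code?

Merge the two smallest weights repeatedly:
A(3) + F(5) → 8
D(7) + 8 → 15
E(12) + B(13) → 25
15 + C(17) → 32
G(22) + 25 → 47
32 + 47 → 79
Total encoded bits = sum of merged weights = 8 + 15 + 25 + 32 + 47 + 79 = 206.

206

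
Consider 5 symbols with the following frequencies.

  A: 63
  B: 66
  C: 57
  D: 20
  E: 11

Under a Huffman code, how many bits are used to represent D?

Repeatedly merge the two smallest:
merge E(11) and D(20): 31
merge 31 and C(57): 88
merge A(63) and B(66): 129
merge 88 and 129: 217
D's leaf is at depth 3, giving a 3-bit codeword.

3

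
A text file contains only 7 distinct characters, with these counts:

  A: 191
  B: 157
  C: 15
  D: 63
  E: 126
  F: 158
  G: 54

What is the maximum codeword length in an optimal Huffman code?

5

Merge the two lowest-weight nodes at each step:
C(15) + G(54) → 69
D(63) + 69 → 132
E(126) + 132 → 258
B(157) + F(158) → 315
A(191) + 258 → 449
315 + 449 → 764
The rarest symbols sit at the bottom; the longest codeword is 5 bits.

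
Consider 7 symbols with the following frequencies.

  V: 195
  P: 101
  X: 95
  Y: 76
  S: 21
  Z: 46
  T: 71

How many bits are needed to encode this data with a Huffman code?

Greedily combine the two least-frequent nodes:
merge S(21) and Z(46): 67
merge 67 and T(71): 138
merge Y(76) and X(95): 171
merge P(101) and 138: 239
merge 171 and V(195): 366
merge 239 and 366: 605
The encoded length is the sum of every internal node's weight: 67 + 138 + 171 + 239 + 366 + 605 = 1586 bits.

1586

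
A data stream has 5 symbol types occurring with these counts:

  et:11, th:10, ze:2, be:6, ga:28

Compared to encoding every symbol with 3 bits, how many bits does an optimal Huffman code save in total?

Fixed-length: 3 bits × 57 symbols = 171 bits.
Huffman merges:
combine ze(2), be(6) → 8
combine 8, th(10) → 18
combine et(11), 18 → 29
combine ga(28), 29 → 57
Huffman total = 8 + 18 + 29 + 57 = 112 bits.
Saving = 171 − 112 = 59 bits.

59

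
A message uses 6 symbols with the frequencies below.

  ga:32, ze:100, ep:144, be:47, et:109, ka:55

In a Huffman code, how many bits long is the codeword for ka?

Build the tree from the bottom:
combine ga(32), be(47) → 79
combine ka(55), 79 → 134
combine ze(100), et(109) → 209
combine 134, ep(144) → 278
combine 209, 278 → 487
ka's leaf is at depth 3, giving a 3-bit codeword.

3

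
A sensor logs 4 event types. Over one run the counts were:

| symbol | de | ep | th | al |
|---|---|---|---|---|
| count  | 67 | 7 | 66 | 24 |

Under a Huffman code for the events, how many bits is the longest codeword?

Merge the two lowest-weight nodes at each step:
ep(7) + al(24) → 31
31 + th(66) → 97
de(67) + 97 → 164
The rarest symbols sit at the bottom; the longest codeword is 3 bits.

3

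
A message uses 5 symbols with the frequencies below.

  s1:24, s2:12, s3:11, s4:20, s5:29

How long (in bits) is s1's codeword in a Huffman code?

2

Huffman merges, smallest pair first:
combine s3(11), s2(12) → 23
combine s4(20), 23 → 43
combine s1(24), s5(29) → 53
combine 43, 53 → 96
s1's leaf is at depth 2, giving a 2-bit codeword.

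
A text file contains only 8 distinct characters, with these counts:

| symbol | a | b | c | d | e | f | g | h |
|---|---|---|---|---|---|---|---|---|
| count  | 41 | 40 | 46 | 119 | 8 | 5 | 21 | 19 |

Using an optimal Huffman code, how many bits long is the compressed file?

Build the Huffman tree bottom-up:
f(5) + e(8) → 13
13 + h(19) → 32
g(21) + 32 → 53
b(40) + a(41) → 81
c(46) + 53 → 99
81 + 99 → 180
d(119) + 180 → 299
The encoded length is the sum of every internal node's weight: 13 + 32 + 53 + 81 + 99 + 180 + 299 = 757 bits.

757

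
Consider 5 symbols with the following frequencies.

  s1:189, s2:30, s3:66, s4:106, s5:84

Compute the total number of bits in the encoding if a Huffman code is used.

1037

Build the Huffman tree bottom-up:
merge s2(30) and s3(66): 96
merge s5(84) and 96: 180
merge s4(106) and 180: 286
merge s1(189) and 286: 475
The encoded length is the sum of every internal node's weight: 96 + 180 + 286 + 475 = 1037 bits.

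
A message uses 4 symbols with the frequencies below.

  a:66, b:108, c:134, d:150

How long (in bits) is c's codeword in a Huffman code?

Huffman merges, smallest pair first:
a(66) + b(108) → 174
c(134) + d(150) → 284
174 + 284 → 458
The subtree containing c is merged 2 times, so code length = 2.

2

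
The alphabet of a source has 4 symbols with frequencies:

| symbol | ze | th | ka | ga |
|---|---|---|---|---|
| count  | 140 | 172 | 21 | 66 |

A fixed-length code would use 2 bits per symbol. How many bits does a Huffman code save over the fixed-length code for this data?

Fixed-length: 2 bits × 399 symbols = 798 bits.
Huffman merges:
merge ka(21) and ga(66): 87
merge 87 and ze(140): 227
merge th(172) and 227: 399
Huffman total = 87 + 227 + 399 = 713 bits.
Saving = 798 − 713 = 85 bits.

85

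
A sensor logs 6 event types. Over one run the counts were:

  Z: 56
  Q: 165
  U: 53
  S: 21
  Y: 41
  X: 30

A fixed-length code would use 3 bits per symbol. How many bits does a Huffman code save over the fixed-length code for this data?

279

Fixed-length: 3 bits × 366 symbols = 1098 bits.
Huffman merges:
combine S(21), X(30) → 51
combine Y(41), 51 → 92
combine U(53), Z(56) → 109
combine 92, 109 → 201
combine Q(165), 201 → 366
Huffman total = 51 + 92 + 109 + 201 + 366 = 819 bits.
Saving = 1098 − 819 = 279 bits.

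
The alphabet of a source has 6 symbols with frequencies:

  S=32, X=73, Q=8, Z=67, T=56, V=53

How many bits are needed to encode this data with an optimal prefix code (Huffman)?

711

Merge the two smallest weights repeatedly:
merge Q(8) and S(32): 40
merge 40 and V(53): 93
merge T(56) and Z(67): 123
merge X(73) and 93: 166
merge 123 and 166: 289
Total encoded bits = sum of merged weights = 40 + 93 + 123 + 166 + 289 = 711.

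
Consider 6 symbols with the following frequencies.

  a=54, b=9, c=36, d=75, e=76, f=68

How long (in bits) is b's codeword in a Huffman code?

4

Repeatedly merge the two smallest:
merge b(9) and c(36): 45
merge 45 and a(54): 99
merge f(68) and d(75): 143
merge e(76) and 99: 175
merge 143 and 175: 318
b sits 4 levels below the root, so its codeword is 4 bits.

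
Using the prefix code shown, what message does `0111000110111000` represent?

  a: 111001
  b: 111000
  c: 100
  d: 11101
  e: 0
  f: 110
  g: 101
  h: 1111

ebfb

Read left to right; each codeword is recognised as soon as it completes (prefix code):
  0→e | 111000→b | 110→f | 111000→b
Decoded message: ebfb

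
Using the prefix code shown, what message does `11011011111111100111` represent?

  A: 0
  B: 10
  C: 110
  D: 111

Read left to right; each codeword is recognised as soon as it completes (prefix code):
  110→C | 110→C | 111→D | 111→D | 111→D | 0→A | 0→A | 111→D
Decoded message: CCDDDAAD

CCDDDAAD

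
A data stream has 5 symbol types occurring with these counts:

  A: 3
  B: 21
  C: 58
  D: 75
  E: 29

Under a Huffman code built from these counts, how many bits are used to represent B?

Build the tree from the bottom:
combine A(3), B(21) → 24
combine 24, E(29) → 53
combine 53, C(58) → 111
combine D(75), 111 → 186
The subtree containing B is merged 4 times, so code length = 4.

4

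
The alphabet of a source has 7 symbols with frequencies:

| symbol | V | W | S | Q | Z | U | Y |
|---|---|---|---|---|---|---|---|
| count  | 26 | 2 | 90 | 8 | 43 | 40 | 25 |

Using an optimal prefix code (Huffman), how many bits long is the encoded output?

Merge the two smallest weights repeatedly:
merge W(2) and Q(8): 10
merge 10 and Y(25): 35
merge V(26) and 35: 61
merge U(40) and Z(43): 83
merge 61 and 83: 144
merge S(90) and 144: 234
Total encoded bits = sum of merged weights = 10 + 35 + 61 + 83 + 144 + 234 = 567.

567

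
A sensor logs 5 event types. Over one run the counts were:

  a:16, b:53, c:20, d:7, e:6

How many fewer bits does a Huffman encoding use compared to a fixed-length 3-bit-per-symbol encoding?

113

Fixed-length: 3 bits × 102 symbols = 306 bits.
Huffman merges:
e(6) + d(7) → 13
13 + a(16) → 29
c(20) + 29 → 49
49 + b(53) → 102
Huffman total = 13 + 29 + 49 + 102 = 193 bits.
Saving = 306 − 193 = 113 bits.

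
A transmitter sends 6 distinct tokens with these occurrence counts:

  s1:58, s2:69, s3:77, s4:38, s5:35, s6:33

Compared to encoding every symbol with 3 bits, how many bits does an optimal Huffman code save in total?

146

Fixed-length: 3 bits × 310 symbols = 930 bits.
Huffman merges:
combine s6(33), s5(35) → 68
combine s4(38), s1(58) → 96
combine 68, s2(69) → 137
combine s3(77), 96 → 173
combine 137, 173 → 310
Huffman total = 68 + 96 + 137 + 173 + 310 = 784 bits.
Saving = 930 − 784 = 146 bits.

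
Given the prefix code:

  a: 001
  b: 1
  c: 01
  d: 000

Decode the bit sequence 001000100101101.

adbacbc

Read left to right; each codeword is recognised as soon as it completes (prefix code):
  001→a | 000→d | 1→b | 001→a | 01→c | 1→b | 01→c
Decoded message: adbacbc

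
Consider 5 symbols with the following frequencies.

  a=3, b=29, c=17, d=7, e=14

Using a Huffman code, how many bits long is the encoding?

Build the Huffman tree bottom-up:
a(3) + d(7) → 10
10 + e(14) → 24
c(17) + 24 → 41
b(29) + 41 → 70
Total encoded bits = sum of merged weights = 10 + 24 + 41 + 70 = 145.

145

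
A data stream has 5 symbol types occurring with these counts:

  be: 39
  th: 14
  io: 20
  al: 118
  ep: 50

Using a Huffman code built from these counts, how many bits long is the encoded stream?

Merge the two smallest weights repeatedly:
combine th(14), io(20) → 34
combine 34, be(39) → 73
combine ep(50), 73 → 123
combine al(118), 123 → 241
The encoded length is the sum of every internal node's weight: 34 + 73 + 123 + 241 = 471 bits.

471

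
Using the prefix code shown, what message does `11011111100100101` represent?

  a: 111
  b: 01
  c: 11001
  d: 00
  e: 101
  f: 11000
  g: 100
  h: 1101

Read left to right; each codeword is recognised as soon as it completes (prefix code):
  1101→h | 111→a | 11001→c | 00→d | 101→e
Decoded message: hacde

hacde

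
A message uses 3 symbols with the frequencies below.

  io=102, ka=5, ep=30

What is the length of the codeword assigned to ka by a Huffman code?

2

Huffman merges, smallest pair first:
ka(5) + ep(30) → 35
35 + io(102) → 137
ka's leaf is at depth 2, giving a 2-bit codeword.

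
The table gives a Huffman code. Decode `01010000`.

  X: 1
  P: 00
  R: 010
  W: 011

RXPP

Read left to right; each codeword is recognised as soon as it completes (prefix code):
  010→R | 1→X | 00→P | 00→P
Decoded message: RXPP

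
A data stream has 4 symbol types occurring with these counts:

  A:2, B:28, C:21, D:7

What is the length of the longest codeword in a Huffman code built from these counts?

3

Merge the two lowest-weight nodes at each step:
A(2) + D(7) → 9
9 + C(21) → 30
B(28) + 30 → 58
The rarest symbols sit at the bottom; the longest codeword is 3 bits.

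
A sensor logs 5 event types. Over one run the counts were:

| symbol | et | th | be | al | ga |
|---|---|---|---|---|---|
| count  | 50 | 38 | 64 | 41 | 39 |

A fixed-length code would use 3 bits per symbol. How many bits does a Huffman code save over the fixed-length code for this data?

155

Fixed-length: 3 bits × 232 symbols = 696 bits.
Huffman merges:
combine th(38), ga(39) → 77
combine al(41), et(50) → 91
combine be(64), 77 → 141
combine 91, 141 → 232
Huffman total = 77 + 91 + 141 + 232 = 541 bits.
Saving = 696 − 541 = 155 bits.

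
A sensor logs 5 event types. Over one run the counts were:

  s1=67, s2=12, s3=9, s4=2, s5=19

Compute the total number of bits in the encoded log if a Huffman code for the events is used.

185

Merge the two smallest weights repeatedly:
s4(2) + s3(9) → 11
11 + s2(12) → 23
s5(19) + 23 → 42
42 + s1(67) → 109
Each symbol's bit-cost is frequency × depth; summing gives 185 bits (equivalently 11 + 23 + 42 + 109).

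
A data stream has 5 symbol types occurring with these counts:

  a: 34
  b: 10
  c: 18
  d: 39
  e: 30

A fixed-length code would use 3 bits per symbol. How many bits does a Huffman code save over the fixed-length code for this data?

Fixed-length: 3 bits × 131 symbols = 393 bits.
Huffman merges:
combine b(10), c(18) → 28
combine 28, e(30) → 58
combine a(34), d(39) → 73
combine 58, 73 → 131
Huffman total = 28 + 58 + 73 + 131 = 290 bits.
Saving = 393 − 290 = 103 bits.

103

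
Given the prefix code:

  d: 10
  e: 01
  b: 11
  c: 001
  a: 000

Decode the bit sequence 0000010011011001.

accdbc

Read left to right; each codeword is recognised as soon as it completes (prefix code):
  000→a | 001→c | 001→c | 10→d | 11→b | 001→c
Decoded message: accdbc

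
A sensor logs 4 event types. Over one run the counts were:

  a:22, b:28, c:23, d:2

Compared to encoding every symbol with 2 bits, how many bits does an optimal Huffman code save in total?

4

Fixed-length: 2 bits × 75 symbols = 150 bits.
Huffman merges:
d(2) + a(22) → 24
c(23) + 24 → 47
b(28) + 47 → 75
Huffman total = 24 + 47 + 75 = 146 bits.
Saving = 150 − 146 = 4 bits.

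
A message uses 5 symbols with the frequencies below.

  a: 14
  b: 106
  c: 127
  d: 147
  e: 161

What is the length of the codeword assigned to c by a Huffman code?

Build the tree from the bottom:
a(14) + b(106) → 120
120 + c(127) → 247
d(147) + e(161) → 308
247 + 308 → 555
c sits 2 levels below the root, so its codeword is 2 bits.

2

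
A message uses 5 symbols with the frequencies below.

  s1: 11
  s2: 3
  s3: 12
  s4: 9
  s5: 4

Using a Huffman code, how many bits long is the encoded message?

Merge the two smallest weights repeatedly:
s2(3) + s5(4) → 7
7 + s4(9) → 16
s1(11) + s3(12) → 23
16 + 23 → 39
Total encoded bits = sum of merged weights = 7 + 16 + 23 + 39 = 85.

85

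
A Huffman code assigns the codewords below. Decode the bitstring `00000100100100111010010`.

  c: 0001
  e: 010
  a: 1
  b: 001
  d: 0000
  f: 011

deeefaee

Read left to right; each codeword is recognised as soon as it completes (prefix code):
  0000→d | 010→e | 010→e | 010→e | 011→f | 1→a | 010→e | 010→e
Decoded message: deeefaee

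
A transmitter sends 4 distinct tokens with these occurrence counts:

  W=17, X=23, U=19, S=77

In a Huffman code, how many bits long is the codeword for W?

Build the tree from the bottom:
W(17) + U(19) → 36
X(23) + 36 → 59
59 + S(77) → 136
The subtree containing W is merged 3 times, so code length = 3.

3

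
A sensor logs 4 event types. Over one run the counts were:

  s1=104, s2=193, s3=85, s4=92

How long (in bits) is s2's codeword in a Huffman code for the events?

Huffman merges, smallest pair first:
merge s3(85) and s4(92): 177
merge s1(104) and 177: 281
merge s2(193) and 281: 474
s2 is a child of the root — depth 1, so its codeword is a single bit.

1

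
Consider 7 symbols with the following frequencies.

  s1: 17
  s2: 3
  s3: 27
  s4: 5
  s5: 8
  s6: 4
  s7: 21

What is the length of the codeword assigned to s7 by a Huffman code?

Repeatedly merge the two smallest:
s2(3) + s6(4) → 7
s4(5) + 7 → 12
s5(8) + 12 → 20
s1(17) + 20 → 37
s7(21) + s3(27) → 48
37 + 48 → 85
s7 sits 2 levels below the root, so its codeword is 2 bits.

2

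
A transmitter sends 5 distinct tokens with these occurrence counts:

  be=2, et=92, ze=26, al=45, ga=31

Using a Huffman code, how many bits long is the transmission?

387

Build the Huffman tree bottom-up:
be(2) + ze(26) → 28
28 + ga(31) → 59
al(45) + 59 → 104
et(92) + 104 → 196
The encoded length is the sum of every internal node's weight: 28 + 59 + 104 + 196 = 387 bits.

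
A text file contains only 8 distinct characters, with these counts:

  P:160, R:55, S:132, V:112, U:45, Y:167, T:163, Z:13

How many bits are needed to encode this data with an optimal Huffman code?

Build the Huffman tree bottom-up:
combine Z(13), U(45) → 58
combine R(55), 58 → 113
combine V(112), 113 → 225
combine S(132), P(160) → 292
combine T(163), Y(167) → 330
combine 225, 292 → 517
combine 330, 517 → 847
Each symbol's bit-cost is frequency × depth; summing gives 2382 bits (equivalently 58 + 113 + 225 + 292 + 330 + 517 + 847).

2382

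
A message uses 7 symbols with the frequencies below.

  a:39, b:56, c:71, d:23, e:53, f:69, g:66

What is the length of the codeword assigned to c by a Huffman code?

2

Huffman merges, smallest pair first:
combine d(23), a(39) → 62
combine e(53), b(56) → 109
combine 62, g(66) → 128
combine f(69), c(71) → 140
combine 109, 128 → 237
combine 140, 237 → 377
c's leaf is at depth 2, giving a 2-bit codeword.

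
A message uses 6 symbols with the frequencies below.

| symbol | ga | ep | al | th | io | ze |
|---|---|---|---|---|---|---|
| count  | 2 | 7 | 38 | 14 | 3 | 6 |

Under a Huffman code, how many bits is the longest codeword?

Merge the two lowest-weight nodes at each step:
combine ga(2), io(3) → 5
combine 5, ze(6) → 11
combine ep(7), 11 → 18
combine th(14), 18 → 32
combine 32, al(38) → 70
Maximum depth reached is 5.

5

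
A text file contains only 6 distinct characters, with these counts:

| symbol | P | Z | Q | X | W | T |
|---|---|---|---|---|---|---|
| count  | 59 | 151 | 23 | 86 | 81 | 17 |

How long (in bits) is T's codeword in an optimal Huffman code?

4

Repeatedly merge the two smallest:
T(17) + Q(23) → 40
40 + P(59) → 99
W(81) + X(86) → 167
99 + Z(151) → 250
167 + 250 → 417
The subtree containing T is merged 4 times, so code length = 4.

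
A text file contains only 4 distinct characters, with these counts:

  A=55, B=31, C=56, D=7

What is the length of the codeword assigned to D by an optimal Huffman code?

3

Huffman merges, smallest pair first:
combine D(7), B(31) → 38
combine 38, A(55) → 93
combine C(56), 93 → 149
D's leaf is at depth 3, giving a 3-bit codeword.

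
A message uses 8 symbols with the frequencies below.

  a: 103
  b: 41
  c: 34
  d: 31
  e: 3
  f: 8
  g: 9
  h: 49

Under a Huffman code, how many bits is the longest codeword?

Merge the two lowest-weight nodes at each step:
e(3) + f(8) → 11
g(9) + 11 → 20
20 + d(31) → 51
c(34) + b(41) → 75
h(49) + 51 → 100
75 + 100 → 175
a(103) + 175 → 278
The first pair merged (e, f) ends up deepest, at depth 6.

6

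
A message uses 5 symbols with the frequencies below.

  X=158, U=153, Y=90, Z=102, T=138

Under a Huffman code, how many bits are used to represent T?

Build the tree from the bottom:
Y(90) + Z(102) → 192
T(138) + U(153) → 291
X(158) + 192 → 350
291 + 350 → 641
T's leaf is at depth 2, giving a 2-bit codeword.

2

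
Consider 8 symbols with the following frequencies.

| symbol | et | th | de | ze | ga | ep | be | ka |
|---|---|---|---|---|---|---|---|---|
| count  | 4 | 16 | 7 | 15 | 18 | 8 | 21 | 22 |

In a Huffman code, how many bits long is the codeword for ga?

3

Huffman merges, smallest pair first:
combine et(4), de(7) → 11
combine ep(8), 11 → 19
combine ze(15), th(16) → 31
combine ga(18), 19 → 37
combine be(21), ka(22) → 43
combine 31, 37 → 68
combine 43, 68 → 111
The subtree containing ga is merged 3 times, so code length = 3.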